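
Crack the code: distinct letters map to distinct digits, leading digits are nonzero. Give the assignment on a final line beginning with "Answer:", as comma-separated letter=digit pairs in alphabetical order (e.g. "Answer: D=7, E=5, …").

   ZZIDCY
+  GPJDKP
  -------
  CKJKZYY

Step 1. [C] C is the leading digit of a 7-digit sum of two 6-digit numbers; the final carry is exactly 1 ⇒ C=1.
Step 2. [col 1: Y + P ≡ Y (mod 10)] from column 1 (nothing yet, carry-in 0, digits 1 already taken and all letters distinct): P must equal 0 ⇒ P=0.
Step 3. [col 1: Y + P ≡ Y (mod 10)] no forcing yet in column 1 (carry-in 0); Y=3 is free and consistent — try it. So Y=3.
Step 4. [col 2: C + K ≡ Y (mod 10)] in column 2 we have C+K≡Y with carry-in 0; given C=1, Y=3 and digits 0,1,3 already taken and all letters distinct, that pins K to 2. So K=2.
Step 5. [col 3: D + D ≡ Z (mod 10)] several values work for D in column 3 (D + D ≡ Z (mod 10), carry-in 0); try D=7, so D=7.
Step 6. [col 3: D + D ≡ Z (mod 10)] in column 3 we have D+D≡Z with carry-in 0; given D=7 and digits 0,1,2,3,7 already taken and all letters distinct, that pins Z to 4 ⇒ Z=4.
Step 7. [col 4: I + J ≡ K (mod 10)] several values work for J in column 4 (I + J ≡ K (mod 10), carry-in 1); try J=5 ⇒ J=5.
Step 8. [col 4: I + J ≡ K (mod 10)] in column 4 we have I+J≡K with carry-in 1; given J=5, K=2 and digits 0,1,2,3,4,5,7 already taken and all letters distinct, that pins I to 6 ⇒ I=6.
Step 9. [col 6: Z + G ≡ K (mod 10)] column 6: given Z=4, K=2, carry-in 0, and digits 0,1,2,3,4,5,6,7 already taken and all letters distinct, Z+G≡K (mod 10) forces G=8. So G=8.

Answer: C=1, D=7, G=8, I=6, J=5, K=2, P=0, Y=3, Z=4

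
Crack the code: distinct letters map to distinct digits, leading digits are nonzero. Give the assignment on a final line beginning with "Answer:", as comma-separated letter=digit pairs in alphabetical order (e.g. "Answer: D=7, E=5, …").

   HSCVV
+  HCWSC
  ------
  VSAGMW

Step 1. [col 1: V + C ≡ W (mod 10)] several values work for W in column 1 (V + C ≡ W (mod 10), carry-in 0); try W=9, so W=9.
Step 2. [col 1: V + C ≡ W (mod 10)] V=1 is one option consistent with column 1 (V + C ≡ W (mod 10), carry-in 0) — take it ⇒ V=1.
Step 3. [col 1: V + C ≡ W (mod 10)] from column 1 (V=1, W=9, carry-in 0, digits 1,9 already taken and all letters distinct): C must equal 8 ⇒ C=8.
Step 4. [col 2: V + S ≡ M (mod 10)] M=4 is one option consistent with column 2 (V + S ≡ M (mod 10), carry-in 0) — take it. So M=4.
Step 5. [col 2: V + S ≡ M (mod 10)] column 2: given V=1, M=4, carry-in 0, and digits 1,4,8,9 already taken and all letters distinct, V+S≡M (mod 10) forces S=3 ⇒ S=3.
Step 6. [col 3: C + W ≡ G (mod 10)] in column 3 we have C+W≡G with carry-in 0; given C=8, W=9 and digits 1,3,4,8,9 already taken and all letters distinct, that pins G to 7. So G=7.
Step 7. [col 4: S + C ≡ A (mod 10)] column 4 reads S+C+carry(1)=A with S=3, C=8; with digits 1,3,4,7,8,9 already taken and all letters distinct, the only value for A is 2, so A=2.
Step 8. [col 5: H + H ≡ S (mod 10)] column 5: given S=3, carry-in 1, and digits 1,2,3,4,7,8,9 already taken and all letters distinct, H+H≡S (mod 10) forces H=6. So H=6.

Answer: A=2, C=8, G=7, H=6, M=4, S=3, V=1, W=9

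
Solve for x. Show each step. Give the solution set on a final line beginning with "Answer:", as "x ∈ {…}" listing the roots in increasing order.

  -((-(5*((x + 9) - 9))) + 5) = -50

Step 1. [-((-(5*((x + 9) - 9))) + 5) = -50] LHS negated; negate both sides ⇒ neg: (-(5*((x + 9) - 9))) + 5 = 50.
Step 2. [(-(5*((x + 9) - 9))) + 5 = 50] 5 comes off first (subtract 5) ⇒ sub: -(5*((x + 9) - 9)) = 45.
Step 3. [-(5*((x + 9) - 9)) = 45] leading − — multiply by −1. So neg: 5*((x + 9) - 9) = -45.
Step 4. [5*((x + 9) - 9) = -45] divide by the outer 5. So div: (x + 9) - 9 = -9.
Step 5. [(x + 9) - 9 = -9] add 9: x sits inside (… - 9), so sub: x + 9 = 0.
Step 6. [x + 9 = 0] the outer +9 inverts by subtracting 9 ⇒ sub: x = -9.

Answer: x ∈ {-9}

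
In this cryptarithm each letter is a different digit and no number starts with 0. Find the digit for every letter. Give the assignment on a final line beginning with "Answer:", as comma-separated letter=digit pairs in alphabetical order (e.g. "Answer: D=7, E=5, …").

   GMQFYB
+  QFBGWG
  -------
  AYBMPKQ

Step 1. [col 1: B + G ≡ Q (mod 10)] column 1 (B + G ≡ Q (mod 10), carry-in 0) doesn't pin Q yet; pick Q=5 and continue. So Q=5.
Step 2. [A] A is the leading digit of a 7-digit sum of two 6-digit numbers; the final carry is exactly 1. So A=1.
Step 3. [col 1: B + G ≡ Q (mod 10)] column 1 (B + G ≡ Q (mod 10), carry-in 0) doesn't pin G yet; pick G=7 and continue ⇒ G=7.
Step 4. [col 1: B + G ≡ Q (mod 10)] from column 1 (G=7, Q=5, carry-in 0, digits 1,5,7 already taken and all letters distinct): B must equal 8. So B=8.
Step 5. [col 2: Y + W ≡ K (mod 10)] no forcing yet in column 2 (carry-in 1); W=6 is free and consistent — try it ⇒ W=6.
Step 6. [col 2: Y + W ≡ K (mod 10)] Y=2 is one option consistent with column 2 (Y + W ≡ K (mod 10), carry-in 1) — take it ⇒ Y=2.
Step 7. [col 2: Y + W ≡ K (mod 10)] column 2 reads Y+W+carry(1)=K with Y=2, W=6; with digits 1,2,5,6,7,8 already taken and all letters distinct, the only value for K is 9 ⇒ K=9.
Step 8. [col 3: F + G ≡ P (mod 10)] column 3: given G=7, carry-in 0, and digits 1,2,5,6,7,8,9 already taken and all letters distinct, F+G≡P (mod 10) forces F=3, so F=3.
Step 9. [col 3: F + G ≡ P (mod 10)] column 3 reads F+G+carry(0)=P with F=3, G=7; with digits 1,2,3,5,6,7,8,9 already taken and all letters distinct, the only value for P is 0. So P=0.
Step 10. [col 4: Q + B ≡ M (mod 10)] column 4 reads Q+B+carry(1)=M with Q=5, B=8; with digits 0,1,2,3,5,6,7,8,9 already taken and all letters distinct, the only value for M is 4. So M=4.

Answer: A=1, B=8, F=3, G=7, K=9, M=4, P=0, Q=5, W=6, Y=2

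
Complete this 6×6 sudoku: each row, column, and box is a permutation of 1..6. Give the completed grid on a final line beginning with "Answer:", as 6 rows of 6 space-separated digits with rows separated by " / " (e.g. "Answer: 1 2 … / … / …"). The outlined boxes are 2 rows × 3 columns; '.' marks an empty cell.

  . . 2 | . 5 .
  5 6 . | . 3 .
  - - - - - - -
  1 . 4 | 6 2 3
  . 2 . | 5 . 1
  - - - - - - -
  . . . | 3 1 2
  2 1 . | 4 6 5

Step 1. [r5c3∈{5,6}] in col 3, 5 fits only at r5c3, so r5c3=5.
Step 2. [r1c2∈{3,4}] col 2 places 3 nowhere but r1c2 ⇒ r1c2=3.
Step 3. [r1c1∈{4}] only 4 remains possible at r1c1, so r1c1=4.
Step 4. [r4c3∈{3,6}] r4c3 is the only open cell in col 3 admitting 6 ⇒ r4c3=6.
Step 5. [r2c4∈{1,2}] 2 has one home in row 2: r2c4. So r2c4=2.
Step 6. [r1c4∈{1}] r1c4's peers cover all but 1, so r1c4=1.
Step 7. [r4c5∈{4}] nothing but 4 survives at r4c5, so r4c5=4.
Step 8. [r5c2∈{4}] r5c2's peers cover all but 4 ⇒ r5c2=4.
Step 9. [r3c2∈{5}] r3c2 is down to just 5. So r3c2=5.
Step 10. [r5c1∈{6}] r5c1 has the single candidate 6 ⇒ r5c1=6.
Step 11. [r2c6∈{4}] nothing but 4 survives at r2c6. So r2c6=4.
Step 12. [r2c3∈{1}] nothing but 1 survives at r2c3, so r2c3=1.
Step 13. [r4c1∈{3}] r4c1 has the single candidate 3 ⇒ r4c1=3.
Step 14. [r1c6∈{6}] r1c6 is down to just 6, so r1c6=6.
Step 15. [r6c3∈{3}] r6c3 has the single candidate 3 ⇒ r6c3=3.

Answer: 4 3 2 1 5 6 / 5 6 1 2 3 4 / 1 5 4 6 2 3 / 3 2 6 5 4 1 / 6 4 5 3 1 2 / 2 1 3 4 6 5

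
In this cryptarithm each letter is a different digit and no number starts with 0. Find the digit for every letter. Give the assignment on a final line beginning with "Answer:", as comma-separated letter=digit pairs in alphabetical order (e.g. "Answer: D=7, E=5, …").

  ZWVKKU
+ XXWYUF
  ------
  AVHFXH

Step 1. [col 1: U + F ≡ H (mod 10)] several values work for F in column 1 (U + F ≡ H (mod 10), carry-in 0); try F=7, so F=7.
Step 2. [col 1: U + F ≡ H (mod 10)] column 1 (U + F ≡ H (mod 10), carry-in 0) doesn't pin H yet; pick H=0 and continue ⇒ H=0.
Step 3. [col 1: U + F ≡ H (mod 10)] column 1: given F=7, H=0, carry-in 0, and digits 0,7 already taken and all letters distinct, U+F≡H (mod 10) forces U=3, so U=3.
Step 4. [col 2: K + U ≡ X (mod 10)] no forcing yet in column 2 (carry-in 1); K=1 is free and consistent — try it, so K=1.
Step 5. [col 2: K + U ≡ X (mod 10)] in column 2 we have K+U≡X with carry-in 1; given K=1, U=3 and digits 0,1,3,7 already taken and all letters distinct, that pins X to 5. So X=5.
Step 6. [col 3: K + Y ≡ F (mod 10)] from column 3 (K=1, F=7, carry-in 0, digits 0,1,3,5,7 already taken and all letters distinct): Y must equal 6. So Y=6.
Step 7. [col 4: V + W ≡ H (mod 10)] no forcing yet in column 4 (carry-in 0); W=2 is free and consistent — try it. So W=2.
Step 8. [col 4: V + W ≡ H (mod 10)] column 4 reads V+W+carry(0)=H with W=2, H=0; with digits 0,1,2,3,5,6,7 already taken and all letters distinct, the only value for V is 8 ⇒ V=8.
Step 9. [col 6: Z + X ≡ A (mod 10)] several values work for A in column 6 (Z + X ≡ A (mod 10), carry-in 0); try A=9, so A=9.
Step 10. [col 6: Z + X ≡ A (mod 10)] in column 6 we have Z+X≡A with carry-in 0; given X=5, A=9 and digits 0,1,2,3,5,6,7,8,9 already taken and all letters distinct, that pins Z to 4. So Z=4.

Answer: A=9, F=7, H=0, K=1, U=3, V=8, W=2, X=5, Y=6, Z=4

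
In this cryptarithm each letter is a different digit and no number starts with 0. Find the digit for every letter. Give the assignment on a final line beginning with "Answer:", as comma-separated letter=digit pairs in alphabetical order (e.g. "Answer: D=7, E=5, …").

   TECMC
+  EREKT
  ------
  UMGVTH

Step 1. [U] the sum has 6 digits but both addends have 5; that extra leading digit U is the final carry, namely 1, so U=1.
Step 2. [col 1: C + T ≡ H (mod 10)] no forcing yet in column 1 (carry-in 0); C=6 is free and consistent — try it, so C=6.
Step 3. [col 1: C + T ≡ H (mod 10)] several values work for T in column 1 (C + T ≡ H (mod 10), carry-in 0); try T=8. So T=8.
Step 4. [col 1: C + T ≡ H (mod 10)] in column 1 we have C+T≡H with carry-in 0; given C=6, T=8 and digits 1,6,8 already taken and all letters distinct, that pins H to 4. So H=4.
Step 5. [col 2: M + K ≡ T (mod 10)] several values work for M in column 2 (M + K ≡ T (mod 10), carry-in 1); try M=2, so M=2.
Step 6. [col 2: M + K ≡ T (mod 10)] column 2: given M=2, T=8, carry-in 1, and digits 1,2,4,6,8 already taken and all letters distinct, M+K≡T (mod 10) forces K=5 ⇒ K=5.
Step 7. [col 3: C + E ≡ V (mod 10)] V=9 is one option consistent with column 3 (C + E ≡ V (mod 10), carry-in 0) — take it ⇒ V=9.
Step 8. [col 3: C + E ≡ V (mod 10)] column 3: given C=6, V=9, carry-in 0, and digits 1,2,4,5,6,8,9 already taken and all letters distinct, C+E≡V (mod 10) forces E=3 ⇒ E=3.
Step 9. [col 4: E + R ≡ G (mod 10)] from column 4 (E=3, carry-in 0, digits 1,2,3,4,5,6,8,9 already taken and all letters distinct): R must equal 7. So R=7.
Step 10. [col 4: E + R ≡ G (mod 10)] in column 4 we have E+R≡G with carry-in 0; given E=3, R=7 and digits 1,2,3,4,5,6,7,8,9 already taken and all letters distinct, that pins G to 0, so G=0.

Answer: C=6, E=3, G=0, H=4, K=5, M=2, R=7, T=8, U=1, V=9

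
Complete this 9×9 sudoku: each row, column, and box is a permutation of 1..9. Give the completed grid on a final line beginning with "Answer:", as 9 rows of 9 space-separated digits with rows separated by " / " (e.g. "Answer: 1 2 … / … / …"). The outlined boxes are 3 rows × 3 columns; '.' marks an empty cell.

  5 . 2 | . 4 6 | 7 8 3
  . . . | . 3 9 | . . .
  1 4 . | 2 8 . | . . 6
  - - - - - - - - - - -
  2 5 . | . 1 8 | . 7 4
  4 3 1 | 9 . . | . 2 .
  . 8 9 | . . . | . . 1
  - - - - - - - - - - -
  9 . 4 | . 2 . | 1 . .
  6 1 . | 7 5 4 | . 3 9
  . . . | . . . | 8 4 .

Step 1. [r7c2∈{7}] only 7 remains possible at r7c2. So r7c2=7.
Step 2. [r7c9∈{5}] r7c9 has the single candidate 5, so r7c9=5.
Step 3. [r7c6∈{3}] r7c6 is down to just 3, so r7c6=3.
Step 4. [r3c6∈{5,7}] r3c6 is the only open cell in box 2 admitting 7 ⇒ r3c6=7.
Step 5. [r2c4∈{1,5}] r2c4 is the only open cell in box 2 admitting 5. So r2c4=5.
Step 6. [r4c7∈{3,6,9}] r4c7 is the only open cell in row 4 admitting 9, so r4c7=9.
Step 7. [r6c7∈{3,5,6}] 3 has one home in col 7: r6c7 ⇒ r6c7=3.
Step 8. [r2c3∈{6,7,8}] in col 3, 7 fits only at r2c3 ⇒ r2c3=7.
Step 9. [r5c7∈{5,6}] r5c7 is the only open cell in col 7 admitting 6 ⇒ r5c7=6.
Step 10. [r8c7∈{2}] r8c7 is down to just 2. So r8c7=2.
Step 11. [r6c8∈{5}] r6c8 is down to just 5, so r6c8=5.
Step 12. [r9c3∈{3,5}] in row 9, 5 fits only at r9c3, so r9c3=5.
Step 13. [r6c4∈{4,6}] in row 6, 4 fits only at r6c4. So r6c4=4.
Step 14. [r6c5∈{6,7}] in row 6, 6 fits only at r6c5, so r6c5=6.
Step 15. [r9c4∈{1,6}] in row 9, 6 fits only at r9c4, so r9c4=6.
Step 16. [r3c8∈{9}] r3c8's peers cover all but 9. So r3c8=9.
Step 17. [r9c2∈{2}] r9c2 is down to just 2 ⇒ r9c2=2.
Step 18. [r9c1∈{3}] r9c1's peers cover all but 3. So r9c1=3.
Step 19. [r9c6∈{1}] r9c6's peers cover all but 1 ⇒ r9c6=1.
Step 20. [r5c5∈{7}] only 7 remains possible at r5c5 ⇒ r5c5=7.
Step 21. [r4c4∈{3}] r4c4's peers cover all but 3, so r4c4=3.
Step 22. [r1c4∈{1}] r1c4's peers cover all but 1. So r1c4=1.
Step 23. [r7c8∈{6}] r7c8 has the single candidate 6, so r7c8=6.
Step 24. [r2c9∈{2}] only 2 remains possible at r2c9. So r2c9=2.
Step 25. [r2c2∈{6}] r2c2's peers cover all but 6 ⇒ r2c2=6.
Step 26. [r4c3∈{6}] r4c3 is down to just 6 ⇒ r4c3=6.
Step 27. [r3c3∈{3}] nothing but 3 survives at r3c3, so r3c3=3.
Step 28. [r1c2∈{9}] only 9 remains possible at r1c2. So r1c2=9.
Step 29. [r2c8∈{1}] nothing but 1 survives at r2c8. So r2c8=1.
Step 30. [r6c1∈{7}] r6c1's peers cover all but 7, so r6c1=7.
Step 31. [r9c9∈{7}] r9c9 is down to just 7 ⇒ r9c9=7.
Step 32. [r9c5∈{9}] r9c5's peers cover all but 9. So r9c5=9.
Step 33. [r7c4∈{8}] r7c4 is down to just 8, so r7c4=8.
Step 34. [r6c6∈{2}] nothing but 2 survives at r6c6 ⇒ r6c6=2.
Step 35. [r5c9∈{8}] only 8 remains possible at r5c9, so r5c9=8.
Step 36. [r8c3∈{8}] r8c3 has the single candidate 8. So r8c3=8.
Step 37. [r2c1∈{8}] only 8 remains possible at r2c1, so r2c1=8.
Step 38. [r5c6∈{5}] r5c6 has the single candidate 5. So r5c6=5.
Step 39. [r2c7∈{4}] r2c7 is down to just 4, so r2c7=4.
Step 40. [r3c7∈{5}] only 5 remains possible at r3c7, so r3c7=5.

Answer: 5 9 2 1 4 6 7 8 3 / 8 6 7 5 3 9 4 1 2 / 1 4 3 2 8 7 5 9 6 / 2 5 6 3 1 8 9 7 4 / 4 3 1 9 7 5 6 2 8 / 7 8 9 4 6 2 3 5 1 / 9 7 4 8 2 3 1 6 5 / 6 1 8 7 5 4 2 3 9 / 3 2 5 6 9 1 8 4 7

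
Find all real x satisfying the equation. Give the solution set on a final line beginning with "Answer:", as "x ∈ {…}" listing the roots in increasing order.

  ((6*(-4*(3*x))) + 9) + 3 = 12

Step 1. [((6*(-4*(3*x))) + 9) + 3 = 12] 3 comes off first (subtract 3) ⇒ sub: (6*(-4*(3*x))) + 9 = 9.
Step 2. [(6*(-4*(3*x))) + 9 = 9] peel the +9: subtract 9 from each side ⇒ sub: 6*(-4*(3*x)) = 0.
Step 3. [6*(-4*(3*x)) = 0] 6·(inner) — divide through by 6 ⇒ div: -4*(3*x) = 0.
Step 4. [-4*(3*x) = 0] -4 out front; divide by -4, so div: 3*x = 0.
Step 5. [3*x = 0] 3 out front; divide by 3. So div: x = 0.

Answer: x ∈ {0}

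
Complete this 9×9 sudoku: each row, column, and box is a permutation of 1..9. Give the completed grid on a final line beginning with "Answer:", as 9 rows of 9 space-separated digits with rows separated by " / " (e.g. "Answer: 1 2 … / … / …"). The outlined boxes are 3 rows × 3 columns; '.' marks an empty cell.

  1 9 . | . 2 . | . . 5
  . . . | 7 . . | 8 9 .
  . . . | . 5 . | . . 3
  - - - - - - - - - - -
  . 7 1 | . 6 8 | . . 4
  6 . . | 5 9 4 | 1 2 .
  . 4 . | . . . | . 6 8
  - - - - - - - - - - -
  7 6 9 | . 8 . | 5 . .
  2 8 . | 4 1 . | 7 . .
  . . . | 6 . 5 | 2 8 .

Step 1. [r6c3∈{2,3,5}] r6c3 is the only open cell in box 4 admitting 2 ⇒ r6c3=2.
Step 2. [r5c2∈{3}] only 3 remains possible at r5c2, so r5c2=3.
Step 3. [r8c8∈{3}] only 3 remains possible at r8c8 ⇒ r8c8=3.
Step 4. [r3c1∈{4,8}] col 1 places 8 nowhere but r3c1. So r3c1=8.
Step 5. [r6c6∈{1,3,7}] 7 has one home in col 6: r6c6. So r6c6=7.
Step 6. [r6c5∈{3}] r6c5's peers cover all but 3, so r6c5=3.
Step 7. [r7c9∈{1}] r7c9's peers cover all but 1, so r7c9=1.
Step 8. [r3c8∈{1,4,7}] across col 8, 1 lands solely at r3c8. So r3c8=1.
Step 9. [r6c1∈{5,9}] row 6 places 5 nowhere but r6c1. So r6c1=5.
Step 10. [r3c3∈{4,6,7}] 7 has one home in row 3: r3c3 ⇒ r3c3=7.
Step 11. [r3c7∈{4,6}] in row 3, 4 fits only at r3c7, so r3c7=4.
Step 12. [r1c3∈{3,4,6}] in row 1, 4 fits only at r1c3 ⇒ r1c3=4.
Step 13. [r2c3∈{3,5,6}] col 3 places 6 nowhere but r2c3. So r2c3=6.
Step 14. [r7c6∈{2,3}] r7c6 is the only open cell in col 6 admitting 2, so r7c6=2.
Step 15. [r2c1∈{3}] only 3 remains possible at r2c1, so r2c1=3.
Step 16. [r8c6∈{9}] nothing but 9 survives at r8c6, so r8c6=9.
Step 17. [r1c6∈{3,6}] 3 has one home in col 6: r1c6, so r1c6=3.
Step 18. [r4c7∈{3,9}] across row 4, 3 lands solely at r4c7 ⇒ r4c7=3.
Step 19. [r2c9∈{2}] r2c9 has the single candidate 2. So r2c9=2.
Step 20. [r1c8∈{7}] r1c8 is down to just 7, so r1c8=7.
Step 21. [r9c9∈{9}] r9c9 has the single candidate 9 ⇒ r9c9=9.
Step 22. [r4c8∈{5}] r4c8 has the single candidate 5, so r4c8=5.
Step 23. [r3c4∈{9}] r3c4's peers cover all but 9. So r3c4=9.
Step 24. [r6c7∈{9}] r6c7's peers cover all but 9. So r6c7=9.
Step 25. [r9c2∈{1}] r9c2 has the single candidate 1, so r9c2=1.
Step 26. [r7c8∈{4}] r7c8's peers cover all but 4. So r7c8=4.
Step 27. [r4c4∈{2}] r4c4 is down to just 2, so r4c4=2.
Step 28. [r1c7∈{6}] r1c7's peers cover all but 6, so r1c7=6.
Step 29. [r9c5∈{7}] r9c5 is down to just 7 ⇒ r9c5=7.
Step 30. [r8c9∈{6}] nothing but 6 survives at r8c9, so r8c9=6.
Step 31. [r6c4∈{1}] r6c4's peers cover all but 1, so r6c4=1.
Step 32. [r2c2∈{5}] only 5 remains possible at r2c2, so r2c2=5.
Step 33. [r5c9∈{7}] r5c9 has the single candidate 7, so r5c9=7.
Step 34. [r5c3∈{8}] r5c3 has the single candidate 8. So r5c3=8.
Step 35. [r2c5∈{4}] only 4 remains possible at r2c5. So r2c5=4.
Step 36. [r4c1∈{9}] r4c1 is down to just 9, so r4c1=9.
Step 37. [r3c2∈{2}] only 2 remains possible at r3c2, so r3c2=2.
Step 38. [r7c4∈{3}] r7c4's peers cover all but 3 ⇒ r7c4=3.
Step 39. [r9c1∈{4}] r9c1 has the single candidate 4. So r9c1=4.
Step 40. [r2c6∈{1}] only 1 remains possible at r2c6. So r2c6=1.
Step 41. [r8c3∈{5}] r8c3's peers cover all but 5 ⇒ r8c3=5.
Step 42. [r3c6∈{6}] r3c6 has the single candidate 6. So r3c6=6.
Step 43. [r1c4∈{8}] only 8 remains possible at r1c4 ⇒ r1c4=8.
Step 44. [r9c3∈{3}] r9c3 has the single candidate 3. So r9c3=3.

Answer: 1 9 4 8 2 3 6 7 5 / 3 5 6 7 4 1 8 9 2 / 8 2 7 9 5 6 4 1 3 / 9 7 1 2 6 8 3 5 4 / 6 3 8 5 9 4 1 2 7 / 5 4 2 1 3 7 9 6 8 / 7 6 9 3 8 2 5 4 1 / 2 8 5 4 1 9 7 3 6 / 4 1 3 6 7 5 2 8 9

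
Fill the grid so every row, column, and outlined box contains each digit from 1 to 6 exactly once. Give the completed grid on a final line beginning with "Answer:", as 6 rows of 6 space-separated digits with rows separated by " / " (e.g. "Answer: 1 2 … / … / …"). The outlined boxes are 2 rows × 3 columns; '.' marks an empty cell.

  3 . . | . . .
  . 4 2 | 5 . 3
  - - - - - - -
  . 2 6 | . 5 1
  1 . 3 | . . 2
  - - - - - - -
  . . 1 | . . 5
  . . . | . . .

Step 1. [r6c3∈{4,5}] across col 3, 4 lands solely at r6c3 ⇒ r6c3=4.
Step 2. [r6c6∈{6}] r6c6 is down to just 6 ⇒ r6c6=6.
Step 3. [r1c2∈{1,5,6}] r1c2 is the only open cell in col 2 admitting 1, so r1c2=1.
Step 4. [r6c4∈{1,2,3}] 1 has one home in col 4: r6c4. So r6c4=1.
Step 5. [r5c2∈{3,6}] 6 has one home in col 2: r5c2, so r5c2=6.
Step 6. [r5c1∈{2}] r5c1 has the single candidate 2. So r5c1=2.
Step 7. [r1c4∈{2,4,6}] col 4 places 2 nowhere but r1c4 ⇒ r1c4=2.
Step 8. [r1c5∈{4,6}] in row 1, 6 fits only at r1c5 ⇒ r1c5=6.
Step 9. [r4c5∈{4}] r4c5's peers cover all but 4. So r4c5=4.
Step 10. [r5c5∈{3}] nothing but 3 survives at r5c5. So r5c5=3.
Step 11. [r4c2∈{5}] r4c2's peers cover all but 5. So r4c2=5.
Step 12. [r1c3∈{5}] r1c3 is down to just 5 ⇒ r1c3=5.
Step 13. [r3c1∈{4}] nothing but 4 survives at r3c1. So r3c1=4.
Step 14. [r6c5∈{2}] r6c5 has the single candidate 2. So r6c5=2.
Step 15. [r6c1∈{5}] nothing but 5 survives at r6c1. So r6c1=5.
Step 16. [r5c4∈{4}] nothing but 4 survives at r5c4 ⇒ r5c4=4.
Step 17. [r3c4∈{3}] only 3 remains possible at r3c4, so r3c4=3.
Step 18. [r6c2∈{3}] r6c2 is down to just 3 ⇒ r6c2=3.
Step 19. [r2c1∈{6}] r2c1's peers cover all but 6. So r2c1=6.
Step 20. [r2c5∈{1}] r2c5 has the single candidate 1 ⇒ r2c5=1.
Step 21. [r4c4∈{6}] nothing but 6 survives at r4c4. So r4c4=6.
Step 22. [r1c6∈{4}] r1c6 has the single candidate 4, so r1c6=4.

Answer: 3 1 5 2 6 4 / 6 4 2 5 1 3 / 4 2 6 3 5 1 / 1 5 3 6 4 2 / 2 6 1 4 3 5 / 5 3 4 1 2 6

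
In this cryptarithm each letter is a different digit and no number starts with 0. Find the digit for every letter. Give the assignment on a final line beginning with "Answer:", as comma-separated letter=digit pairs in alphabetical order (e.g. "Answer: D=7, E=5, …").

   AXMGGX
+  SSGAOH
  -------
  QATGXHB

Step 1. [col 1: X + H ≡ B (mod 10)] column 1 (X + H ≡ B (mod 10), carry-in 0) doesn't pin B yet; pick B=4 and continue. So B=4.
Step 2. [col 1: X + H ≡ B (mod 10)] no forcing yet in column 1 (carry-in 0); H=6 is free and consistent — try it ⇒ H=6.
Step 3. [Q] Q is the leading digit of a 7-digit sum of two 6-digit numbers; the final carry is exactly 1 ⇒ Q=1.
Step 4. [col 1: X + H ≡ B (mod 10)] in column 1 we have X+H≡B with carry-in 0; given H=6, B=4 and digits 1,4,6 already taken and all letters distinct, that pins X to 8. So X=8.
Step 5. [col 2: G + O ≡ H (mod 10)] column 2 (G + O ≡ H (mod 10), carry-in 1) doesn't pin G yet; pick G=3 and continue ⇒ G=3.
Step 6. [col 2: G + O ≡ H (mod 10)] column 2: given G=3, H=6, carry-in 1, and digits 1,3,4,6,8 already taken and all letters distinct, G+O≡H (mod 10) forces O=2. So O=2.
Step 7. [col 3: G + A ≡ X (mod 10)] in column 3 we have G+A≡X with carry-in 0; given G=3, X=8 and digits 1,2,3,4,6,8 already taken and all letters distinct, that pins A to 5 ⇒ A=5.
Step 8. [col 4: M + G ≡ G (mod 10)] in column 4 we have M+G≡G with carry-in 0; given G=3 and digits 1,2,3,4,5,6,8 already taken and all letters distinct, that pins M to 0 ⇒ M=0.
Step 9. [col 5: X + S ≡ T (mod 10)] in column 5 we have X+S≡T with carry-in 0; given X=8 and digits 0,1,2,3,4,5,6,8 already taken and all letters distinct, that pins S to 9. So S=9.
Step 10. [col 5: X + S ≡ T (mod 10)] from column 5 (X=8, S=9, carry-in 0, digits 0,1,2,3,4,5,6,8,9 already taken and all letters distinct): T must equal 7. So T=7.

Answer: A=5, B=4, G=3, H=6, M=0, O=2, Q=1, S=9, T=7, X=8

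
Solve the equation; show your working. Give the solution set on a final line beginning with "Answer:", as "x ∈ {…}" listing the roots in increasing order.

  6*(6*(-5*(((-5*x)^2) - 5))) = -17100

Step 1. [6*(6*(-5*(((-5*x)^2) - 5))) = -17100] leading coefficient 6: divide by 6, so div: 6*(-5*(((-5*x)^2) - 5)) = -2850.
Step 2. [6*(-5*(((-5*x)^2) - 5)) = -2850] divide by the outer 6, so div: -5*(((-5*x)^2) - 5) = -475.
Step 3. [-5*(((-5*x)^2) - 5) = -475] leading coefficient -5: divide by -5. So div: ((-5*x)^2) - 5 = 95.
Step 4. [((-5*x)^2) - 5 = 95] peel the -5: add 5 from each side. So sub: (-5*x)^2 = 100.
Step 5. [(-5*x)^2 = 100] LHS squared, RHS 100 ≥ 0: apply √ (±). So sqrt: -5*x = 10 or -10.
Step 6. [-5*x = 10 or -10] divide by the outer -5 ⇒ div: x = -2 or 2.

Answer: x ∈ {-2, 2}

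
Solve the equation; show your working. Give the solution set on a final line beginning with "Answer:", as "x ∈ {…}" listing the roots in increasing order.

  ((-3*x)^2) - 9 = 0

Step 1. [((-3*x)^2) - 9 = 0] -9 is outermost — add 9 both sides, so sub: (-3*x)^2 = 9.
Step 2. [(-3*x)^2 = 9] 9 ≥ 0, LHS is (·)² — take ±√, so sqrt: -3*x = 3 or -3.
Step 3. [-3*x = 3 or -3] -3·(inner) — divide through by -3 ⇒ div: x = -1 or 1.

Answer: x ∈ {-1, 1}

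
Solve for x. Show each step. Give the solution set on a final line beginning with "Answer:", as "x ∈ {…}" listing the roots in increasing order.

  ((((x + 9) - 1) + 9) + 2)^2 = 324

Step 1. [((((x + 9) - 1) + 9) + 2)^2 = 324] 324 ≥ 0, LHS is (·)² — take ±√ ⇒ sqrt: (((x + 9) - 1) + 9) + 2 = 18 or -18.
Step 2. [(((x + 9) - 1) + 9) + 2 = 18 or -18] the outer +2 inverts by subtracting 2 ⇒ sub: ((x + 9) - 1) + 9 = 16 or -20.
Step 3. [((x + 9) - 1) + 9 = 16 or -20] 9 comes off first (subtract 9) ⇒ sub: (x + 9) - 1 = 7 or -29.
Step 4. [(x + 9) - 1 = 7 or -29] peel the -1: add 1 from each side ⇒ sub: x + 9 = 8 or -28.
Step 5. [x + 9 = 8 or -28] subtract 9: x sits inside (… + 9), so sub: x = -1 or -37.

Answer: x ∈ {-37, -1}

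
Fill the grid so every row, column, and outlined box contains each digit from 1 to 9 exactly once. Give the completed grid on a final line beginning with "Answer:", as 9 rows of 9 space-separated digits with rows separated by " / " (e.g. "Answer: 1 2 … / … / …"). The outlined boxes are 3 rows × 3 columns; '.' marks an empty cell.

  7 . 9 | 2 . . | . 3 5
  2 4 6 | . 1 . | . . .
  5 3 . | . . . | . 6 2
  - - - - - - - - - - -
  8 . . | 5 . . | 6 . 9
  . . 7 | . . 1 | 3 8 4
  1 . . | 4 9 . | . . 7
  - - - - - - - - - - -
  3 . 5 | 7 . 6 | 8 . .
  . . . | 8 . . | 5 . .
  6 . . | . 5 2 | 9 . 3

Step 1. [r4c2∈{2}] r4c2 has the single candidate 2. So r4c2=2.
Step 2. [r8c6∈{3,4,9}] 9 has one home in box 8: r8c6, so r8c6=9.
Step 3. [r7c9∈{1}] r7c9's peers cover all but 1. So r7c9=1.
Step 4. [r6c6∈{3,8}] r6c6 is the only open cell in row 6 admitting 8 ⇒ r6c6=8.
Step 5. [r7c5∈{4}] only 4 remains possible at r7c5 ⇒ r7c5=4.
Step 6. [r4c3∈{3,4}] r4c3 is the only open cell in row 4 admitting 4, so r4c3=4.
Step 7. [r2c7∈{7}] r2c7 is down to just 7, so r2c7=7.
Step 8. [r5c2∈{5,6,9}] in row 5, 5 fits only at r5c2. So r5c2=5.
Step 9. [r9c8∈{4,7}] in row 9, 4 fits only at r9c8. So r9c8=4.
Step 10. [r9c2∈{1,7,8}] 7 has one home in row 9: r9c2 ⇒ r9c2=7.
Step 11. [r8c2∈{1}] r8c2's peers cover all but 1. So r8c2=1.
Step 12. [r1c2∈{8}] r1c2 is down to just 8 ⇒ r1c2=8.
Step 13. [r2c4∈{3,9}] in col 4, 3 fits only at r2c4 ⇒ r2c4=3.
Step 14. [r4c6∈{3,7}] in col 6, 3 fits only at r4c6, so r4c6=3.
Step 15. [r1c6∈{4}] r1c6 is down to just 4 ⇒ r1c6=4.
Step 16. [r7c8∈{2}] r7c8 has the single candidate 2, so r7c8=2.
Step 17. [r1c7∈{1}] r1c7's peers cover all but 1. So r1c7=1.
Step 18. [r5c4∈{6}] r5c4 is down to just 6. So r5c4=6.
Step 19. [r3c5∈{7,8}] across row 3, 8 lands solely at r3c5 ⇒ r3c5=8.
Step 20. [r6c3∈{3}] only 3 remains possible at r6c3, so r6c3=3.
Step 21. [r8c8∈{7}] nothing but 7 survives at r8c8. So r8c8=7.
Step 22. [r8c5∈{3}] r8c5 has the single candidate 3 ⇒ r8c5=3.
Step 23. [r2c9∈{8}] only 8 remains possible at r2c9, so r2c9=8.
Step 24. [r4c5∈{7}] r4c5's peers cover all but 7. So r4c5=7.
Step 25. [r3c6∈{7}] nothing but 7 survives at r3c6. So r3c6=7.
Step 26. [r3c3∈{1}] r3c3's peers cover all but 1. So r3c3=1.
Step 27. [r3c4∈{9}] r3c4 has the single candidate 9. So r3c4=9.
Step 28. [r6c2∈{6}] r6c2's peers cover all but 6 ⇒ r6c2=6.
Step 29. [r8c1∈{4}] only 4 remains possible at r8c1 ⇒ r8c1=4.
Step 30. [r1c5∈{6}] nothing but 6 survives at r1c5 ⇒ r1c5=6.
Step 31. [r7c2∈{9}] only 9 remains possible at r7c2, so r7c2=9.
Step 32. [r5c5∈{2}] r5c5's peers cover all but 2. So r5c5=2.
Step 33. [r6c7∈{2}] r6c7 is down to just 2, so r6c7=2.
Step 34. [r3c7∈{4}] only 4 remains possible at r3c7, so r3c7=4.
Step 35. [r8c9∈{6}] r8c9's peers cover all but 6 ⇒ r8c9=6.
Step 36. [r2c8∈{9}] only 9 remains possible at r2c8. So r2c8=9.
Step 37. [r9c3∈{8}] r9c3 has the single candidate 8. So r9c3=8.
Step 38. [r2c6∈{5}] r2c6's peers cover all but 5, so r2c6=5.
Step 39. [r6c8∈{5}] r6c8 is down to just 5 ⇒ r6c8=5.
Step 40. [r4c8∈{1}] r4c8 has the single candidate 1, so r4c8=1.
Step 41. [r9c4∈{1}] r9c4 is down to just 1, so r9c4=1.
Step 42. [r5c1∈{9}] r5c1's peers cover all but 9. So r5c1=9.
Step 43. [r8c3∈{2}] only 2 remains possible at r8c3 ⇒ r8c3=2.

Answer: 7 8 9 2 6 4 1 3 5 / 2 4 6 3 1 5 7 9 8 / 5 3 1 9 8 7 4 6 2 / 8 2 4 5 7 3 6 1 9 / 9 5 7 6 2 1 3 8 4 / 1 6 3 4 9 8 2 5 7 / 3 9 5 7 4 6 8 2 1 / 4 1 2 8 3 9 5 7 6 / 6 7 8 1 5 2 9 4 3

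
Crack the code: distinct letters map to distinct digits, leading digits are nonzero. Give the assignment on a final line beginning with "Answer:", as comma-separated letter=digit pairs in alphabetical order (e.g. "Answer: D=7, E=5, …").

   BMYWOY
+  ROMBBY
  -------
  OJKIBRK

Step 1. [col 1: Y + Y ≡ K (mod 10)] K=4 is one option consistent with column 1 (Y + Y ≡ K (mod 10), carry-in 0) — take it, so K=4.
Step 2. [O] O is the leading digit of a 7-digit sum of two 6-digit numbers; the final carry is exactly 1 ⇒ O=1.
Step 3. [col 1: Y + Y ≡ K (mod 10)] column 1 (Y + Y ≡ K (mod 10), carry-in 0) doesn't pin Y yet; pick Y=2 and continue. So Y=2.
Step 4. [col 2: O + B ≡ R (mod 10)] column 2 (O + B ≡ R (mod 10), carry-in 0) doesn't pin B yet; pick B=8 and continue ⇒ B=8.
Step 5. [col 2: O + B ≡ R (mod 10)] from column 2 (O=1, B=8, carry-in 0, digits 1,2,4,8 already taken and all letters distinct): R must equal 9 ⇒ R=9.
Step 6. [col 3: W + B ≡ B (mod 10)] from column 3 (B=8, carry-in 0, digits 1,2,4,8,9 already taken and all letters distinct): W must equal 0 ⇒ W=0.
Step 7. [col 4: Y + M ≡ I (mod 10)] column 4 (Y + M ≡ I (mod 10), carry-in 0) doesn't pin M yet; pick M=3 and continue ⇒ M=3.
Step 8. [col 4: Y + M ≡ I (mod 10)] from column 4 (Y=2, M=3, carry-in 0, digits 0,1,2,3,4,8,9 already taken and all letters distinct): I must equal 5, so I=5.
Step 9. [col 6: B + R ≡ J (mod 10)] from column 6 (B=8, R=9, carry-in 0, digits 0,1,2,3,4,5,8,9 already taken and all letters distinct): J must equal 7. So J=7.

Answer: B=8, I=5, J=7, K=4, M=3, O=1, R=9, W=0, Y=2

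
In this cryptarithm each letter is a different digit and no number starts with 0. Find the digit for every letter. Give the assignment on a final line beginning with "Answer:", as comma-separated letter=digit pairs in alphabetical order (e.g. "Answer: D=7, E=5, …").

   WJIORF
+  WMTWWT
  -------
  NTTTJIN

Step 1. [col 1: F + T ≡ N (mod 10)] column 1 (F + T ≡ N (mod 10), carry-in 0) doesn't pin F yet; pick F=5 and continue ⇒ F=5.
Step 2. [col 1: F + T ≡ N (mod 10)] column 1 (F + T ≡ N (mod 10), carry-in 0) doesn't pin N yet; pick N=1 and continue ⇒ N=1.
Step 3. [col 1: F + T ≡ N (mod 10)] in column 1 we have F+T≡N with carry-in 0; given F=5, N=1 and digits 1,5 already taken and all letters distinct, that pins T to 6 ⇒ T=6.
Step 4. [col 2: R + W ≡ I (mod 10)] no forcing yet in column 2 (carry-in 1); I=9 is free and consistent — try it, so I=9.
Step 5. [col 2: R + W ≡ I (mod 10)] no forcing yet in column 2 (carry-in 1); W=8 is free and consistent — try it ⇒ W=8.
Step 6. [col 2: R + W ≡ I (mod 10)] from column 2 (W=8, I=9, carry-in 1, digits 1,5,6,8,9 already taken and all letters distinct): R must equal 0 ⇒ R=0.
Step 7. [col 3: O + W ≡ J (mod 10)] in column 3 we have O+W≡J with carry-in 0; given W=8 and digits 0,1,5,6,8,9 already taken and all letters distinct, that pins O to 4 ⇒ O=4.
Step 8. [col 3: O + W ≡ J (mod 10)] in column 3 we have O+W≡J with carry-in 0; given O=4, W=8 and digits 0,1,4,5,6,8,9 already taken and all letters distinct, that pins J to 2, so J=2.
Step 9. [col 5: J + M ≡ T (mod 10)] column 5 reads J+M+carry(1)=T with J=2, T=6; with digits 0,1,2,4,5,6,8,9 already taken and all letters distinct, the only value for M is 3. So M=3.

Answer: F=5, I=9, J=2, M=3, N=1, O=4, R=0, T=6, W=8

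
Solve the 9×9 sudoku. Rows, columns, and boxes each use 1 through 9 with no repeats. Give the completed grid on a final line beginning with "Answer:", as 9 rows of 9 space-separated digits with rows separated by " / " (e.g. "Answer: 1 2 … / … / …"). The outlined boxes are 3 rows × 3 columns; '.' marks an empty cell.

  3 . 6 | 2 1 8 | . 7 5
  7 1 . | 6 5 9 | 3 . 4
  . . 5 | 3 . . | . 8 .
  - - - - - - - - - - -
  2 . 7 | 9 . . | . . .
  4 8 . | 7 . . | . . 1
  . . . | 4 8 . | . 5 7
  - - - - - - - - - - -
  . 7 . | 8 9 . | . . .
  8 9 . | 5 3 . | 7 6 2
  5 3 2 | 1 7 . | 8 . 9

Step 1. [r4c5∈{6}] only 6 remains possible at r4c5, so r4c5=6.
Step 2. [r5c8∈{2,3,9}] r5c8 is the only open cell in col 8 admitting 9, so r5c8=9.
Step 3. [r7c8∈{1,3,4}] in col 8, 1 fits only at r7c8, so r7c8=1.
Step 4. [r7c6∈{2,4,6}] row 7 places 2 nowhere but r7c6 ⇒ r7c6=2.
Step 5. [r6c1∈{1,6,9}] 1 has one home in col 1: r6c1. So r6c1=1.
Step 6. [r3c7∈{1,2,6,9}] 1 has one home in row 3: r3c7 ⇒ r3c7=1.
Step 7. [r6c6∈{3}] r6c6 has the single candidate 3. So r6c6=3.
Step 8. [r9c8∈{4}] r9c8 is down to just 4, so r9c8=4.
Step 9. [r8c6∈{4}] r8c6 has the single candidate 4, so r8c6=4.
Step 10. [r5c7∈{2,6}] r5c7 is the only open cell in row 5 admitting 6, so r5c7=6.
Step 11. [r4c2∈{5}] r4c2 has the single candidate 5. So r4c2=5.
Step 12. [r3c5∈{4}] r3c5 is down to just 4, so r3c5=4.
Step 13. [r7c9∈{3}] nothing but 3 survives at r7c9 ⇒ r7c9=3.
Step 14. [r6c3∈{9}] r6c3 is down to just 9, so r6c3=9.
Step 15. [r1c2∈{4}] nothing but 4 survives at r1c2 ⇒ r1c2=4.
Step 16. [r3c1∈{9}] nothing but 9 survives at r3c1 ⇒ r3c1=9.
Step 17. [r7c1∈{6}] only 6 remains possible at r7c1. So r7c1=6.
Step 18. [r4c6∈{1}] r4c6 is down to just 1, so r4c6=1.
Step 19. [r5c5∈{2}] r5c5 is down to just 2 ⇒ r5c5=2.
Step 20. [r4c8∈{3}] r4c8 has the single candidate 3 ⇒ r4c8=3.
Step 21. [r2c8∈{2}] r2c8 has the single candidate 2 ⇒ r2c8=2.
Step 22. [r5c6∈{5}] r5c6 has the single candidate 5, so r5c6=5.
Step 23. [r7c3∈{4}] r7c3's peers cover all but 4, so r7c3=4.
Step 24. [r3c6∈{7}] r3c6's peers cover all but 7 ⇒ r3c6=7.
Step 25. [r7c7∈{5}] r7c7 has the single candidate 5. So r7c7=5.
Step 26. [r2c3∈{8}] nothing but 8 survives at r2c3 ⇒ r2c3=8.
Step 27. [r1c7∈{9}] r1c7's peers cover all but 9, so r1c7=9.
Step 28. [r9c6∈{6}] r9c6's peers cover all but 6 ⇒ r9c6=6.
Step 29. [r5c3∈{3}] only 3 remains possible at r5c3. So r5c3=3.
Step 30. [r6c2∈{6}] r6c2's peers cover all but 6 ⇒ r6c2=6.
Step 31. [r3c9∈{6}] nothing but 6 survives at r3c9 ⇒ r3c9=6.
Step 32. [r6c7∈{2}] r6c7 has the single candidate 2. So r6c7=2.
Step 33. [r4c9∈{8}] r4c9's peers cover all but 8, so r4c9=8.
Step 34. [r8c3∈{1}] r8c3 has the single candidate 1, so r8c3=1.
Step 35. [r3c2∈{2}] nothing but 2 survives at r3c2. So r3c2=2.
Step 36. [r4c7∈{4}] r4c7 is down to just 4, so r4c7=4.

Answer: 3 4 6 2 1 8 9 7 5 / 7 1 8 6 5 9 3 2 4 / 9 2 5 3 4 7 1 8 6 / 2 5 7 9 6 1 4 3 8 / 4 8 3 7 2 5 6 9 1 / 1 6 9 4 8 3 2 5 7 / 6 7 4 8 9 2 5 1 3 / 8 9 1 5 3 4 7 6 2 / 5 3 2 1 7 6 8 4 9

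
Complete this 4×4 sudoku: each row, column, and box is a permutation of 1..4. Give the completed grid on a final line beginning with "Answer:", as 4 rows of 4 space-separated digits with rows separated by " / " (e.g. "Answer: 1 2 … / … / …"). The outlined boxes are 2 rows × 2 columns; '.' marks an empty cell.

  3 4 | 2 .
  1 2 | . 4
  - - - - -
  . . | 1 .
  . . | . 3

Step 1. [r4c1∈{2,4}] 2 has one home in row 4: r4c1. So r4c1=2.
Step 2. [r2c3∈{3}] r2c3 is down to just 3. So r2c3=3.
Step 3. [r1c4∈{1}] r1c4 is down to just 1. So r1c4=1.
Step 4. [r3c2∈{3}] r3c2's peers cover all but 3. So r3c2=3.
Step 5. [r4c3∈{4}] r4c3's peers cover all but 4 ⇒ r4c3=4.
Step 6. [r4c2∈{1}] nothing but 1 survives at r4c2 ⇒ r4c2=1.
Step 7. [r3c4∈{2}] r3c4 is down to just 2 ⇒ r3c4=2.
Step 8. [r3c1∈{4}] r3c1 is down to just 4 ⇒ r3c1=4.

Answer: 3 4 2 1 / 1 2 3 4 / 4 3 1 2 / 2 1 4 3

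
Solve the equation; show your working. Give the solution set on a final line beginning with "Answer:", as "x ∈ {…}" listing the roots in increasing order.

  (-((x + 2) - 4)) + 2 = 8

Step 1. [(-((x + 2) - 4)) + 2 = 8] 2 comes off first (subtract 2). So sub: -((x + 2) - 4) = 6.
Step 2. [-((x + 2) - 4) = 6] flip signs both sides. So neg: (x + 2) - 4 = -6.
Step 3. [(x + 2) - 4 = -6] 4 comes off first (add 4), so sub: x + 2 = -2.
Step 4. [x + 2 = -2] 2 comes off first (subtract 2) ⇒ sub: x = -4.

Answer: x ∈ {-4}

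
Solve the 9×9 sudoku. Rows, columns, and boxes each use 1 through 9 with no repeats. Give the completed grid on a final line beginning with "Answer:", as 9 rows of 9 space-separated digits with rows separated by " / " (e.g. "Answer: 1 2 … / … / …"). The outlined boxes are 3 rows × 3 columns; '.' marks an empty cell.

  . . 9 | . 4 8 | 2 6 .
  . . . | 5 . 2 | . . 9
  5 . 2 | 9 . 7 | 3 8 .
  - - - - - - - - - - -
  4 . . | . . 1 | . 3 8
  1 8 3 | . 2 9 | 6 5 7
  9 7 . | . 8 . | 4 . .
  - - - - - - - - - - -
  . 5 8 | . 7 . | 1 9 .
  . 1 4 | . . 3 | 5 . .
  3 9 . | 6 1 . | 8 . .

Step 1. [r3c9∈{1,4}] row 3 places 1 nowhere but r3c9. So r3c9=1.
Step 2. [r6c9∈{2}] r6c9 is down to just 2. So r6c9=2.
Step 3. [r6c6∈{5,6}] 6 has one home in col 6: r6c6 ⇒ r6c6=6.
Step 4. [r9c3∈{7}] r9c3 is down to just 7 ⇒ r9c3=7.
Step 5. [r7c6∈{4}] r7c6's peers cover all but 4, so r7c6=4.
Step 6. [r2c8∈{4,7}] box 3 places 4 nowhere but r2c8, so r2c8=4.
Step 7. [r2c5∈{3,6}] in col 5, 3 fits only at r2c5, so r2c5=3.
Step 8. [r2c2∈{6}] r2c2's peers cover all but 6, so r2c2=6.
Step 9. [r7c4∈{2}] r7c4 is down to just 2, so r7c4=2.
Step 10. [r8c1∈{2,6}] across col 1, 2 lands solely at r8c1 ⇒ r8c1=2.
Step 11. [r4c3∈{5,6}] r4c3 is the only open cell in row 4 admitting 6 ⇒ r4c3=6.
Step 12. [r8c9∈{6}] r8c9 is down to just 6. So r8c9=6.
Step 13. [r1c1∈{7}] r1c1's peers cover all but 7 ⇒ r1c1=7.
Step 14. [r3c5∈{6}] r3c5 is down to just 6. So r3c5=6.
Step 15. [r8c8∈{7}] r8c8 has the single candidate 7. So r8c8=7.
Step 16. [r2c1∈{8}] r2c1 has the single candidate 8, so r2c1=8.
Step 17. [r6c4∈{3}] r6c4's peers cover all but 3. So r6c4=3.
Step 18. [r2c7∈{7}] r2c7 has the single candidate 7 ⇒ r2c7=7.
Step 19. [r7c1∈{6}] only 6 remains possible at r7c1 ⇒ r7c1=6.
Step 20. [r1c4∈{1}] nothing but 1 survives at r1c4, so r1c4=1.
Step 21. [r4c4∈{7}] nothing but 7 survives at r4c4, so r4c4=7.
Step 22. [r8c5∈{9}] r8c5 is down to just 9. So r8c5=9.
Step 23. [r7c9∈{3}] r7c9 is down to just 3. So r7c9=3.
Step 24. [r4c2∈{2}] r4c2 has the single candidate 2 ⇒ r4c2=2.
Step 25. [r6c8∈{1}] r6c8 has the single candidate 1 ⇒ r6c8=1.
Step 26. [r6c3∈{5}] r6c3 has the single candidate 5 ⇒ r6c3=5.
Step 27. [r9c6∈{5}] r9c6 has the single candidate 5, so r9c6=5.
Step 28. [r5c4∈{4}] nothing but 4 survives at r5c4 ⇒ r5c4=4.
Step 29. [r4c5∈{5}] r4c5 is down to just 5, so r4c5=5.
Step 30. [r1c9∈{5}] r1c9's peers cover all but 5, so r1c9=5.
Step 31. [r2c3∈{1}] only 1 remains possible at r2c3, so r2c3=1.
Step 32. [r1c2∈{3}] r1c2 is down to just 3, so r1c2=3.
Step 33. [r3c2∈{4}] r3c2 is down to just 4. So r3c2=4.
Step 34. [r4c7∈{9}] r4c7 is down to just 9. So r4c7=9.
Step 35. [r9c9∈{4}] r9c9 is down to just 4, so r9c9=4.
Step 36. [r8c4∈{8}] only 8 remains possible at r8c4 ⇒ r8c4=8.
Step 37. [r9c8∈{2}] r9c8 is down to just 2, so r9c8=2.

Answer: 7 3 9 1 4 8 2 6 5 / 8 6 1 5 3 2 7 4 9 / 5 4 2 9 6 7 3 8 1 / 4 2 6 7 5 1 9 3 8 / 1 8 3 4 2 9 6 5 7 / 9 7 5 3 8 6 4 1 2 / 6 5 8 2 7 4 1 9 3 / 2 1 4 8 9 3 5 7 6 / 3 9 7 6 1 5 8 2 4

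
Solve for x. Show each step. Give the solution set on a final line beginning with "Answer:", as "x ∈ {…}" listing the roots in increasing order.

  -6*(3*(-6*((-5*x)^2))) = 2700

Step 1. [-6*(3*(-6*((-5*x)^2))) = 2700] -6 out front; divide by -6. So div: 3*(-6*((-5*x)^2)) = -450.
Step 2. [3*(-6*((-5*x)^2)) = -450] leading coefficient 3: divide by 3. So div: -6*((-5*x)^2) = -150.
Step 3. [-6*((-5*x)^2) = -150] leading coefficient -6: divide by -6, so div: (-5*x)^2 = 25.
Step 4. [(-5*x)^2 = 25] √ both sides: 25 ≥ 0 gives two branches. So sqrt: -5*x = 5 or -5.
Step 5. [-5*x = 5 or -5] -5·(inner) — divide through by -5. So div: x = -1 or 1.

Answer: x ∈ {-1, 1}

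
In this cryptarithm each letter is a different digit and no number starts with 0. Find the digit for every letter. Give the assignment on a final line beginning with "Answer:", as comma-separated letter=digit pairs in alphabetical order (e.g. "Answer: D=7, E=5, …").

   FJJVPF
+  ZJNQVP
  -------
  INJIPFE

Step 1. [col 1: F + P ≡ E (mod 10)] no forcing yet in column 1 (carry-in 0); F=6 is free and consistent — try it, so F=6.
Step 2. [col 1: F + P ≡ E (mod 10)] column 1 (F + P ≡ E (mod 10), carry-in 0) doesn't pin E yet; pick E=4 and continue. So E=4.
Step 3. [I] I is the leading digit of a 7-digit sum of two 6-digit numbers; the final carry is exactly 1, so I=1.
Step 4. [col 1: F + P ≡ E (mod 10)] column 1 reads F+P+carry(0)=E with F=6, E=4; with digits 1,4,6 already taken and all letters distinct, the only value for P is 8 ⇒ P=8.
Step 5. [col 2: P + V ≡ F (mod 10)] column 2 reads P+V+carry(1)=F with P=8, F=6; with digits 1,4,6,8 already taken and all letters distinct, the only value for V is 7. So V=7.
Step 6. [col 3: V + Q ≡ P (mod 10)] column 3: given V=7, P=8, carry-in 1, and digits 1,4,6,7,8 already taken and all letters distinct, V+Q≡P (mod 10) forces Q=0 ⇒ Q=0.
Step 7. [col 4: J + N ≡ I (mod 10)] J=9 is one option consistent with column 4 (J + N ≡ I (mod 10), carry-in 0) — take it. So J=9.
Step 8. [col 4: J + N ≡ I (mod 10)] column 4 reads J+N+carry(0)=I with J=9, I=1; with digits 0,1,4,6,7,8,9 already taken and all letters distinct, the only value for N is 2. So N=2.
Step 9. [col 6: F + Z ≡ N (mod 10)] from column 6 (F=6, N=2, carry-in 1, digits 0,1,2,4,6,7,8,9 already taken and all letters distinct): Z must equal 5 ⇒ Z=5.

Answer: E=4, F=6, I=1, J=9, N=2, P=8, Q=0, V=7, Z=5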